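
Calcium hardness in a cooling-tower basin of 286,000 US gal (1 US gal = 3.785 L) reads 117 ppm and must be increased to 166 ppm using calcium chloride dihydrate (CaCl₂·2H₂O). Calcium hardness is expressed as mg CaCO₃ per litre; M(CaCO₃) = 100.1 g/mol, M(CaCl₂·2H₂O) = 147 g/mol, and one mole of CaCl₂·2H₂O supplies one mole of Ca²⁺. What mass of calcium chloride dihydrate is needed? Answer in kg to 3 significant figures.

Volume: 286,000 US gal × 3.785 L/gal = 1,082,510 L.
Hardness to add: (166 − 117) = 49 mg/L as CaCO₃ × 1,082,510 L = 53,040 g as CaCO₃.
Moles of Ca²⁺ (1 mol Ca²⁺ ≡ 1 mol CaCO₃): 53,040 / 100.1 g/mol = 529.9 mol.
Mass of CaCl₂·2H₂O: 529.9 × 147 = 77,900 g.

77.9 kg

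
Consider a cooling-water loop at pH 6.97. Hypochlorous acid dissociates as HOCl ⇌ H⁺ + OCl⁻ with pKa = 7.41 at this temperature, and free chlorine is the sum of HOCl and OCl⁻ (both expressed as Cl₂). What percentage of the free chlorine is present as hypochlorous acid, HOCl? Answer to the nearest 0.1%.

73.4%

[OCl⁻]/[HOCl] = 10^(pH − pKa) = 10^(6.97 − 7.41) = 10^-0.44 = 0.3631.
Fraction as HOCl = 1 / (1 + 0.3631) = 0.7336.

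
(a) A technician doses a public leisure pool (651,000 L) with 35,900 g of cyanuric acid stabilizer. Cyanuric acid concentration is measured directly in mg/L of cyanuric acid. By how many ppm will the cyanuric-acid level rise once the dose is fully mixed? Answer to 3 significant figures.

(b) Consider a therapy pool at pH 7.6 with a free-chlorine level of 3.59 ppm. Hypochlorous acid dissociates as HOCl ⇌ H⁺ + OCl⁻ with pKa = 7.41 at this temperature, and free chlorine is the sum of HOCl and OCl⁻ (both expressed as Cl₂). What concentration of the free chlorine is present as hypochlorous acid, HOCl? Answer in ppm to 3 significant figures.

(a) Rise: 35,900 g / 651,000 L × 1000 = 55.15 mg/L.

(b) [OCl⁻]/[HOCl] = 10^(pH − pKa) = 10^(7.6 − 7.41) = 10^0.19 = 1.549.
(b) Fraction as HOCl = 1 / (1 + 1.549) = 0.3923.
(b) HOCl = 0.3923 × 3.59 ppm = 1.408 ppm.

(a) 55.1 ppm; (b) 1.41 ppm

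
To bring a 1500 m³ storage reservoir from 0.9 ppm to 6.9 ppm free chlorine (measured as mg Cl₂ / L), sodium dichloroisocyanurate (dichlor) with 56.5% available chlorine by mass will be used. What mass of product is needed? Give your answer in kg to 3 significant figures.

15.9 kg

Volume: 1500 m³ = 1,500,000 L.
Chlorine deficit: 6.9 − 0.9 = 6 ppm = 6 mg/L as Cl₂.
Cl₂ equivalent needed: 6 mg/L × 1,500,000 L = 9,000,000 mg = 9000 g.
Product at 56.5% available chlorine: 9000 / 0.565 = 15,930 g.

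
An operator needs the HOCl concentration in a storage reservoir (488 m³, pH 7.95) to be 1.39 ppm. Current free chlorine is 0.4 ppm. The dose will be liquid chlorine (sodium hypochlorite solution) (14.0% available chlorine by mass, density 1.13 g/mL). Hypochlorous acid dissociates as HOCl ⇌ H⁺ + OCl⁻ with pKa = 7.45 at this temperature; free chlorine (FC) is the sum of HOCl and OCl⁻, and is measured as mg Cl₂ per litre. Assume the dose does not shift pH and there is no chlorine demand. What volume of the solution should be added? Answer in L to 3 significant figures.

Volume: 488 m³ = 488,000 L.
[OCl⁻]/[HOCl] = 10^(pH − pKa) = 10^(7.95 − 7.45) = 3.162; fraction as HOCl = 1/(1 + 3.162) = 0.2403.
Free chlorine required for 1.39 ppm HOCl: 1.39 / 0.2403 = 5.786 ppm.
FC to add: 5.786 − 0.4 = 5.386 mg/L as Cl₂.
Cl₂ equivalent: 5.386 mg/L × 488,000 L = 2628 g.
Product at 14.0% available Cl: 2628 / 0.14 = 18,770 g.
Volume: 18,770 g ÷ 1.13 g/mL = 16,610 mL.

16.6 L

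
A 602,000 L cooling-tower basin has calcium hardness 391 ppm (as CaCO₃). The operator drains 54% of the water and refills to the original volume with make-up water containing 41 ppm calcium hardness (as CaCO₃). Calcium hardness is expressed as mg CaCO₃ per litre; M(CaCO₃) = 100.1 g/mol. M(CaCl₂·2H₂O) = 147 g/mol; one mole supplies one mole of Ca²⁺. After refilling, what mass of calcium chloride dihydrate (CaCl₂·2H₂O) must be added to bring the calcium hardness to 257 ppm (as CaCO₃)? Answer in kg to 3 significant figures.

After draining 54% and refilling: 391 × 0.46 + 41 × 0.54 = 202 ppm.
Deficit to target: 257 − 202 = 55 mg/L.
As CaCO₃: 55 mg/L × 602,000 L = 33,110 g; ÷ 100.1 = 330.8 mol Ca²⁺.
Mass: 330.8 × 147 = 48,620 g.

48.6 kg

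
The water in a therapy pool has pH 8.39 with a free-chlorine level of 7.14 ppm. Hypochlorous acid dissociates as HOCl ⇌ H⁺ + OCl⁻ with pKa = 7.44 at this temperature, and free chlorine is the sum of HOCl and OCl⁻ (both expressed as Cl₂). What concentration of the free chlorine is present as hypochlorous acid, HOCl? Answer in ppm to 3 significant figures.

0.720 ppm

[OCl⁻]/[HOCl] = 10^(pH − pKa) = 10^(8.39 − 7.44) = 10^0.95 = 8.913.
Fraction as HOCl = 1 / (1 + 8.913) = 0.1009.
HOCl = 0.1009 × 7.14 ppm = 0.7203 ppm.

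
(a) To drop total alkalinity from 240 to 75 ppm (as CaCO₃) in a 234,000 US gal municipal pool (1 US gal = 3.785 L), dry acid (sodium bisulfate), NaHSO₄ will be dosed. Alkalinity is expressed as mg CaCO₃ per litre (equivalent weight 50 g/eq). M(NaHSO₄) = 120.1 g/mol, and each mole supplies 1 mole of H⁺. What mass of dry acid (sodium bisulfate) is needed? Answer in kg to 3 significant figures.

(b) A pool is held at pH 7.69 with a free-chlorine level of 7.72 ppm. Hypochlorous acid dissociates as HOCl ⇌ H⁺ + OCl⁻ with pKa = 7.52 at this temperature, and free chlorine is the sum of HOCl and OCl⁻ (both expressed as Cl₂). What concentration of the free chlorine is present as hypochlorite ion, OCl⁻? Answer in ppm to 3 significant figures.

(a) 351 kg; (b) 4.61 ppm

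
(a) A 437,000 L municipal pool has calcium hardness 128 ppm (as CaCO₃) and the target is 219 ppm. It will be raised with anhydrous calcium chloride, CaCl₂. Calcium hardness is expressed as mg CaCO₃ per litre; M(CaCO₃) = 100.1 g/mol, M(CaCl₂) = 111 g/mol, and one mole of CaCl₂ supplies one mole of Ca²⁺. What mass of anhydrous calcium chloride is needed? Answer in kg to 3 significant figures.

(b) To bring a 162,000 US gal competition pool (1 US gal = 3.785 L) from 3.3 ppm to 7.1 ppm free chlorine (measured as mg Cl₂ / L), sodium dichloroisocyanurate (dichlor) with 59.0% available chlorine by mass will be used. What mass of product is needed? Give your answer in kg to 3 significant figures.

(a) Hardness to add: (219 − 128) = 91 mg/L as CaCO₃ × 437,000 L = 39,770 g as CaCO₃.
(a) Moles of Ca²⁺ (1 mol Ca²⁺ ≡ 1 mol CaCO₃): 39,770 / 100.1 g/mol = 397.3 mol.
(a) Mass of CaCl₂: 397.3 × 111 = 44,100 g.

(b) Volume: 162,000 US gal × 3.785 L/gal = 613,170 L.
(b) Chlorine deficit: 7.1 − 3.3 = 3.8 ppm = 3.8 mg/L as Cl₂.
(b) Cl₂ equivalent needed: 3.8 mg/L × 613,170 L = 2,330,000 mg = 2330 g.
(b) Product at 59.0% available chlorine: 2330 / 0.59 = 3949 g.

(a) 44.1 kg; (b) 3.95 kg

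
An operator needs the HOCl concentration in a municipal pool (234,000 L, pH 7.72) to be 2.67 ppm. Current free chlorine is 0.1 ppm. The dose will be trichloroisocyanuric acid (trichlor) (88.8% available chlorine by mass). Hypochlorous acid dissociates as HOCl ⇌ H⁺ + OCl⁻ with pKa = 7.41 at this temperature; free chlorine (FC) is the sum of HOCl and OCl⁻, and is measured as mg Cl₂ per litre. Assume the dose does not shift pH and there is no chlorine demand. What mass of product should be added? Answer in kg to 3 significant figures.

2.11 kg

[OCl⁻]/[HOCl] = 10^(pH − pKa) = 10^(7.72 − 7.41) = 2.042; fraction as HOCl = 1/(1 + 2.042) = 0.3288.
Free chlorine required for 2.67 ppm HOCl: 2.67 / 0.3288 = 8.121 ppm.
FC to add: 8.121 − 0.1 = 8.021 mg/L as Cl₂.
Cl₂ equivalent: 8.021 mg/L × 234,000 L = 1877 g.
Product at 88.8% available Cl: 1877 / 0.888 = 2114 g.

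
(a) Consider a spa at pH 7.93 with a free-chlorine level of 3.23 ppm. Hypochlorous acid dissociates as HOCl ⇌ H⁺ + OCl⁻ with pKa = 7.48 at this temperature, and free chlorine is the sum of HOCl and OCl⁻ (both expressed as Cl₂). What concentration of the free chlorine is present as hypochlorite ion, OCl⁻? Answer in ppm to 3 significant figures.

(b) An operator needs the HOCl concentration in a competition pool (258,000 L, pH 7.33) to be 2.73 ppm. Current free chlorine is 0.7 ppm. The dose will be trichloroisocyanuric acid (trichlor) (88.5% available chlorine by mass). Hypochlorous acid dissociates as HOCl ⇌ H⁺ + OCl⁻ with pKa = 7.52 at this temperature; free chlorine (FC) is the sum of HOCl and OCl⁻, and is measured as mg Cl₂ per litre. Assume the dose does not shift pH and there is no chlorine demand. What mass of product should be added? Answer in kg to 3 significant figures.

(a) [OCl⁻]/[HOCl] = 10^(pH − pKa) = 10^(7.93 − 7.48) = 10^0.45 = 2.818.
(a) Fraction as HOCl = 1 / (1 + 2.818) = 0.2619.
(a) OCl⁻ = (1 − 0.2619) × 3.23 ppm = 2.384 ppm.

(b) [OCl⁻]/[HOCl] = 10^(pH − pKa) = 10^(7.33 − 7.52) = 0.6457; fraction as HOCl = 1/(1 + 0.6457) = 0.6077.
(b) Free chlorine required for 2.73 ppm HOCl: 2.73 / 0.6077 = 4.493 ppm.
(b) FC to add: 4.493 − 0.7 = 3.793 mg/L as Cl₂.
(b) Cl₂ equivalent: 3.793 mg/L × 258,000 L = 978.5 g.
(b) Product at 88.5% available Cl: 978.5 / 0.885 = 1106 g.

(a) 2.38 ppm; (b) 1.11 kg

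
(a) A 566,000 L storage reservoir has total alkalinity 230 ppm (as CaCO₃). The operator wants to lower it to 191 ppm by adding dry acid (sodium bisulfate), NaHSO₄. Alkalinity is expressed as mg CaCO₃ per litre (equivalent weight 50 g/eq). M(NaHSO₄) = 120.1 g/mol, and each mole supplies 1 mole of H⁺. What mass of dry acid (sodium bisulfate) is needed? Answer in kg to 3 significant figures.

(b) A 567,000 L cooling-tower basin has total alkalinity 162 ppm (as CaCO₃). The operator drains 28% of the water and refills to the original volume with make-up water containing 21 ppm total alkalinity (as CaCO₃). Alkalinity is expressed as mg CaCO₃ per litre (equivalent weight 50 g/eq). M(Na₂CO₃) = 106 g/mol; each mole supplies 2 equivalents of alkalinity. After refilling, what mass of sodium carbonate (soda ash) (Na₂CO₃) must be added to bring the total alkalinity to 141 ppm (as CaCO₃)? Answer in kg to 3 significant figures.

(a) Alkalinity to neutralize: (230 − 191) = 39 mg/L as CaCO₃ × 566,000 L = 22,070 g as CaCO₃.
(a) Equivalents of H⁺ required: 22,070 ÷ 50 g/eq = 441.5 eq = 441.5 mol NaHSO₄.
(a) Mass of NaHSO₄: 441.5 × 120.1 = 53,020 g.

(b) After draining 28% and refilling: 162 × 0.72 + 21 × 0.28 = 122.52 ppm.
(b) Deficit to target: 141 − 122.52 = 18.48 mg/L.
(b) As CaCO₃: 18.48 mg/L × 567,000 L = 10,480 g; ÷ 50 g/eq ÷ 2 = 104.8 mol Na₂CO₃.
(b) Mass: 104.8 × 106 = 11,110 g.

(a) 53.0 kg; (b) 11.1 kg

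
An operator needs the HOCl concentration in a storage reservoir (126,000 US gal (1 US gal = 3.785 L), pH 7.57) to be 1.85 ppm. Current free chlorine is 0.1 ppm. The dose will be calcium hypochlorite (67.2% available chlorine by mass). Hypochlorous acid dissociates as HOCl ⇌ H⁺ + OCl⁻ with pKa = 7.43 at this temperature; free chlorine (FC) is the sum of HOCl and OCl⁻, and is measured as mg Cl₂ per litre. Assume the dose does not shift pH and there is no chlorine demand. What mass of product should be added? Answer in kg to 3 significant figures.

Volume: 126,000 US gal × 3.785 L/gal = 476,910 L.
[OCl⁻]/[HOCl] = 10^(pH − pKa) = 10^(7.57 − 7.43) = 1.38; fraction as HOCl = 1/(1 + 1.38) = 0.4201.
Free chlorine required for 1.85 ppm HOCl: 1.85 / 0.4201 = 4.404 ppm.
FC to add: 4.404 − 0.1 = 4.304 mg/L as Cl₂.
Cl₂ equivalent: 4.304 mg/L × 476,910 L = 2052 g.
Product at 67.2% available Cl: 2052 / 0.672 = 3054 g.

3.05 kg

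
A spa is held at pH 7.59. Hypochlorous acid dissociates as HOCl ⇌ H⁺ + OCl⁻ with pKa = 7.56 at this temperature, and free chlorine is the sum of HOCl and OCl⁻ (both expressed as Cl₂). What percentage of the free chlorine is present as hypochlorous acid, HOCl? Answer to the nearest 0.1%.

48.3%

[OCl⁻]/[HOCl] = 10^(pH − pKa) = 10^(7.59 − 7.56) = 10^0.03 = 1.072.
Fraction as HOCl = 1 / (1 + 1.072) = 0.4827.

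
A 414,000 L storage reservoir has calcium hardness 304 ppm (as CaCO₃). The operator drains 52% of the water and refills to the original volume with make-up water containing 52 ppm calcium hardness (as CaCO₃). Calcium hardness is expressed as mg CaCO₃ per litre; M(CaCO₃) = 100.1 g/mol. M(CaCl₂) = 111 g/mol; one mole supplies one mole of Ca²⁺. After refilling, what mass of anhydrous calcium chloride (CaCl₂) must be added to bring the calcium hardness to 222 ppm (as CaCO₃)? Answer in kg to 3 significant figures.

After draining 52% and refilling: 304 × 0.48 + 52 × 0.52 = 172.96 ppm.
Deficit to target: 222 − 172.96 = 49.04 mg/L.
As CaCO₃: 49.04 mg/L × 414,000 L = 20,300 g; ÷ 100.1 = 202.8 mol Ca²⁺.
Mass: 202.8 × 111 = 22,510 g.

22.5 kg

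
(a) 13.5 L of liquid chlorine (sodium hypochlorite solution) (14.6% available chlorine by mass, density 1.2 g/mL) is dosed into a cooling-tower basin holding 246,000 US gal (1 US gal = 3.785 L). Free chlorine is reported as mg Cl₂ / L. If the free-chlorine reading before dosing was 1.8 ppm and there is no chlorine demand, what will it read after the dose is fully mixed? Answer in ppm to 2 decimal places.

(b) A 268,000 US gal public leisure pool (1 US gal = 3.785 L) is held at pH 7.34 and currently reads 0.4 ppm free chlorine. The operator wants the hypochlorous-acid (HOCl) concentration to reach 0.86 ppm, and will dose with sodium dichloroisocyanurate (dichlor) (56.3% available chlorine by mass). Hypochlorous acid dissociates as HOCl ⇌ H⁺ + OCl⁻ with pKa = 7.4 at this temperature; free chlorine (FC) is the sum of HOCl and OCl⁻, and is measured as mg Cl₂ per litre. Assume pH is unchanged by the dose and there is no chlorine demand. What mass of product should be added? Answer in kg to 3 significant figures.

(a) 4.34 ppm; (b) 2.18 kg

(a) Volume: 246,000 US gal × 3.785 L/gal = 931,110 L.
(a) Mass of solution: 13.5 L × 1000 mL/L × 1.2 g/mL = 16,200 g.
(a) Available chlorine delivered: 16,200 g × 0.146 = 2365 g as Cl₂.
(a) Concentration rise: 2365 g / 931,110 L = 2.54 mg/L = 2.54 ppm.
(a) Final FC: 1.8 + 2.54 = 4.34 ppm.

(b) Volume: 268,000 US gal × 3.785 L/gal = 1,014,380 L.
(b) [OCl⁻]/[HOCl] = 10^(pH − pKa) = 10^(7.34 − 7.4) = 0.871; fraction as HOCl = 1/(1 + 0.871) = 0.5345.
(b) Free chlorine required for 0.86 ppm HOCl: 0.86 / 0.5345 = 1.609 ppm.
(b) FC to add: 1.609 − 0.4 = 1.209 mg/L as Cl₂.
(b) Cl₂ equivalent: 1.209 mg/L × 1,014,380 L = 1226 g.
(b) Product at 56.3% available Cl: 1226 / 0.563 = 2178 g.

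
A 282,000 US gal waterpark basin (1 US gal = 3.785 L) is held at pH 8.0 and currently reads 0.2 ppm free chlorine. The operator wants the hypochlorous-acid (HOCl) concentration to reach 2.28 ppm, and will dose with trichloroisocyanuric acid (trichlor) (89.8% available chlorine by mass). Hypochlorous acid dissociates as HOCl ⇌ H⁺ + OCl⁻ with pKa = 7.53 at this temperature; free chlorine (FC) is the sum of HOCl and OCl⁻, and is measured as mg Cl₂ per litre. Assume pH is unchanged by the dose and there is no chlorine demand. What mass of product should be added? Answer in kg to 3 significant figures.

10.5 kg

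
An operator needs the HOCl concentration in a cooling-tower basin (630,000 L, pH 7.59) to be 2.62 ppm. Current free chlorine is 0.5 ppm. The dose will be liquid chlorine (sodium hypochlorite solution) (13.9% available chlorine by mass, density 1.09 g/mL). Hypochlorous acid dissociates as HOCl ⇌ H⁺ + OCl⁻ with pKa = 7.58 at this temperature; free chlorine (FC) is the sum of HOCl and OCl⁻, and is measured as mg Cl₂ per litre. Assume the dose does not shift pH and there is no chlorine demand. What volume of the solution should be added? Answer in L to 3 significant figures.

20.0 L

[OCl⁻]/[HOCl] = 10^(pH − pKa) = 10^(7.59 − 7.58) = 1.023; fraction as HOCl = 1/(1 + 1.023) = 0.4942.
Free chlorine required for 2.62 ppm HOCl: 2.62 / 0.4942 = 5.301 ppm.
FC to add: 5.301 − 0.5 = 4.801 mg/L as Cl₂.
Cl₂ equivalent: 4.801 mg/L × 630,000 L = 3025 g.
Product at 13.9% available Cl: 3025 / 0.139 = 21,760 g.
Volume: 21,760 g ÷ 1.09 g/mL = 19,960 mL.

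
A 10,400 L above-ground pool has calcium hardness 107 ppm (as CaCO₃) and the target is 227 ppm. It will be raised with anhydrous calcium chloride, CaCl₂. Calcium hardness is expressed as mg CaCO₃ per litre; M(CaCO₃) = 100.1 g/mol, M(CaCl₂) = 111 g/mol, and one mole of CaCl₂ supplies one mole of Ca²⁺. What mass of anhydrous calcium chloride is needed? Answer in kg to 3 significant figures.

1.38 kg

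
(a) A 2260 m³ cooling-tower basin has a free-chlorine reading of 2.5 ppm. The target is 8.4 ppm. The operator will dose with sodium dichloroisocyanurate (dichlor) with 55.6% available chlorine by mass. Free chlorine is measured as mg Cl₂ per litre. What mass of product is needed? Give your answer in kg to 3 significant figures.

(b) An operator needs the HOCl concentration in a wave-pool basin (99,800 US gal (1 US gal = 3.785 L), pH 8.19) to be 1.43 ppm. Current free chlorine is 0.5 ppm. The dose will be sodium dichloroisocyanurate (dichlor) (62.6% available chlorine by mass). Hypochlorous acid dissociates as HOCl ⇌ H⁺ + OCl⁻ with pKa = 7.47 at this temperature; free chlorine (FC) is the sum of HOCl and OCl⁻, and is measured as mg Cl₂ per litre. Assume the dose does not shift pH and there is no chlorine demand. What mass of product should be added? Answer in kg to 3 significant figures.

(a) 24.0 kg; (b) 5.09 kg

(a) Volume: 2260 m³ = 2,260,000 L.
(a) Chlorine deficit: 8.4 − 2.5 = 5.9 ppm = 5.9 mg/L as Cl₂.
(a) Cl₂ equivalent needed: 5.9 mg/L × 2,260,000 L = 13,330,000 mg = 13,330 g.
(a) Product at 55.6% available chlorine: 13,330 / 0.556 = 23,980 g.

(b) Volume: 99,800 US gal × 3.785 L/gal = 377,743 L.
(b) [OCl⁻]/[HOCl] = 10^(pH − pKa) = 10^(8.19 − 7.47) = 5.248; fraction as HOCl = 1/(1 + 5.248) = 0.16.
(b) Free chlorine required for 1.43 ppm HOCl: 1.43 / 0.16 = 8.935 ppm.
(b) FC to add: 8.935 − 0.5 = 8.435 mg/L as Cl₂.
(b) Cl₂ equivalent: 8.435 mg/L × 377,743 L = 3186 g.
(b) Product at 62.6% available Cl: 3186 / 0.626 = 5090 g.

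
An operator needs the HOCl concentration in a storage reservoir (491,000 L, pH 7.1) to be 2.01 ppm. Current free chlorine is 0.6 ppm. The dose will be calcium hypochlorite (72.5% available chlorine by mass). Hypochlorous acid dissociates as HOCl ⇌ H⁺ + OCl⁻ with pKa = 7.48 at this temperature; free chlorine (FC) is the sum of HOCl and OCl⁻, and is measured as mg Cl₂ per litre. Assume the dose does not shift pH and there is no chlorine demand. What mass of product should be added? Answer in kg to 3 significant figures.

1.52 kg

[OCl⁻]/[HOCl] = 10^(pH − pKa) = 10^(7.1 − 7.48) = 0.4169; fraction as HOCl = 1/(1 + 0.4169) = 0.7058.
Free chlorine required for 2.01 ppm HOCl: 2.01 / 0.7058 = 2.848 ppm.
FC to add: 2.848 − 0.6 = 2.248 mg/L as Cl₂.
Cl₂ equivalent: 2.248 mg/L × 491,000 L = 1104 g.
Product at 72.5% available Cl: 1104 / 0.725 = 1522 g.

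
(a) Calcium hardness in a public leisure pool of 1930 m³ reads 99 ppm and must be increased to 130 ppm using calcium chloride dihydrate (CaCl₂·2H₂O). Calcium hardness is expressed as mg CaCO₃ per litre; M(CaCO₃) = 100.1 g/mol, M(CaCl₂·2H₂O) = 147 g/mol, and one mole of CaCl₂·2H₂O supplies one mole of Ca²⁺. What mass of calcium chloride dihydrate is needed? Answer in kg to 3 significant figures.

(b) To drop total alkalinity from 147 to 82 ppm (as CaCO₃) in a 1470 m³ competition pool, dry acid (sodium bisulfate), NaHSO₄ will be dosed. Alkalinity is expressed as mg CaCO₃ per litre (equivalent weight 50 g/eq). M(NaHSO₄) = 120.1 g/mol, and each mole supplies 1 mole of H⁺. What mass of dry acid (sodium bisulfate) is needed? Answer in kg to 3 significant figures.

(a) Volume: 1930 m³ = 1,930,000 L.
(a) Hardness to add: (130 − 99) = 31 mg/L as CaCO₃ × 1,930,000 L = 59,830 g as CaCO₃.
(a) Moles of Ca²⁺ (1 mol Ca²⁺ ≡ 1 mol CaCO₃): 59,830 / 100.1 g/mol = 597.7 mol.
(a) Mass of CaCl₂·2H₂O: 597.7 × 147 = 87,860 g.

(b) Volume: 1470 m³ = 1,470,000 L.
(b) Alkalinity to neutralize: (147 − 82) = 65 mg/L as CaCO₃ × 1,470,000 L = 95,550 g as CaCO₃.
(b) Equivalents of H⁺ required: 95,550 ÷ 50 g/eq = 1911 eq = 1911 mol NaHSO₄.
(b) Mass of NaHSO₄: 1911 × 120.1 = 229,500 g.

(a) 87.9 kg; (b) 230 kg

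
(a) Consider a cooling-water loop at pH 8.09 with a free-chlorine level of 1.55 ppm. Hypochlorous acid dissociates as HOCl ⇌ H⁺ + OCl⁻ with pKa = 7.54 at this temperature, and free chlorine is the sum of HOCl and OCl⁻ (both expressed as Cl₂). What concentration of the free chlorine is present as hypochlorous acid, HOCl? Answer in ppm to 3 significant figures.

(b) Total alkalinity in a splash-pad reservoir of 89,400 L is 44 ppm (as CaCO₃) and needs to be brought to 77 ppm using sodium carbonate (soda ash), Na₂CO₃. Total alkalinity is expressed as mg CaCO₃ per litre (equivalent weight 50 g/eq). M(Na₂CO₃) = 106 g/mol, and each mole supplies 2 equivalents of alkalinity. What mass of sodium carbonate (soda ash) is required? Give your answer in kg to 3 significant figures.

(a) 0.341 ppm; (b) 3.13 kg

(a) [OCl⁻]/[HOCl] = 10^(pH − pKa) = 10^(8.09 − 7.54) = 10^0.55 = 3.548.
(a) Fraction as HOCl = 1 / (1 + 3.548) = 0.2199.
(a) HOCl = 0.2199 × 1.55 ppm = 0.3408 ppm.

(b) Alkalinity to add: (77 − 44) = 33 mg/L as CaCO₃ × 89,400 L = 2950 g as CaCO₃.
(b) Equivalents: 2950 g ÷ 50 g/eq = 59 eq.
(b) Each mole of Na₂CO₃ supplies 2 eq, so 59 / 2 = 29.5 mol.
(b) Mass: 29.5 mol × 106 g/mol = 3127 g.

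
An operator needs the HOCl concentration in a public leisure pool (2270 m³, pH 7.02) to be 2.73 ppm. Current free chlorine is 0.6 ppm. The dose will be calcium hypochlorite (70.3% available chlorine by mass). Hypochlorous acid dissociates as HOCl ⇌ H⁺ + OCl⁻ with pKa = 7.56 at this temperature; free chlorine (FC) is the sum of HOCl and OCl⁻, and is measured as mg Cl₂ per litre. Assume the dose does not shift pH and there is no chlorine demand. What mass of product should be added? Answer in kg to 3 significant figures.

9.42 kg

Volume: 2270 m³ = 2,270,000 L.
[OCl⁻]/[HOCl] = 10^(pH − pKa) = 10^(7.02 − 7.56) = 0.2884; fraction as HOCl = 1/(1 + 0.2884) = 0.7762.
Free chlorine required for 2.73 ppm HOCl: 2.73 / 0.7762 = 3.517 ppm.
FC to add: 3.517 − 0.6 = 2.917 mg/L as Cl₂.
Cl₂ equivalent: 2.917 mg/L × 2,270,000 L = 6622 g.
Product at 70.3% available Cl: 6622 / 0.703 = 9420 g.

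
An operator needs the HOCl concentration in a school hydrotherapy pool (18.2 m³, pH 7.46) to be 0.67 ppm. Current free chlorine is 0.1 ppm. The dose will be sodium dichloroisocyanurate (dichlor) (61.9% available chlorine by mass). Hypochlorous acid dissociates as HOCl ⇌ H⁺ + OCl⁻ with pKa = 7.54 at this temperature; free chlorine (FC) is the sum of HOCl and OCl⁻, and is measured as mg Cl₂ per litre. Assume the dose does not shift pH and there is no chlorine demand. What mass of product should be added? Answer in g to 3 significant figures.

33.1 g

Volume: 18.2 m³ = 18,200 L.
[OCl⁻]/[HOCl] = 10^(pH − pKa) = 10^(7.46 − 7.54) = 0.8318; fraction as HOCl = 1/(1 + 0.8318) = 0.5459.
Free chlorine required for 0.67 ppm HOCl: 0.67 / 0.5459 = 1.227 ppm.
FC to add: 1.227 − 0.1 = 1.127 mg/L as Cl₂.
Cl₂ equivalent: 1.127 mg/L × 18,200 L = 20.52 g.
Product at 61.9% available Cl: 20.52 / 0.619 = 33.14 g.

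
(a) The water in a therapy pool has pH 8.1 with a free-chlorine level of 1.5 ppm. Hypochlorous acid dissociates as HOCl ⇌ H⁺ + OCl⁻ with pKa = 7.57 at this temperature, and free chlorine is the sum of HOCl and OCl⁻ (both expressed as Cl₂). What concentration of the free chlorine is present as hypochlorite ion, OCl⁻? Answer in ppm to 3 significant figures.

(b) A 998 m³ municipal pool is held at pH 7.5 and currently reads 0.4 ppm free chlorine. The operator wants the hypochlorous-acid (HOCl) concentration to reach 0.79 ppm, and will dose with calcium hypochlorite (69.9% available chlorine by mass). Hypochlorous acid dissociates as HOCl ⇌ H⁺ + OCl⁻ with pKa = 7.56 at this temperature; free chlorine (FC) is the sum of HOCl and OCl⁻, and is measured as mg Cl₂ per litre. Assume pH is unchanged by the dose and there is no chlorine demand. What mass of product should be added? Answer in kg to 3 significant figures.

(a) [OCl⁻]/[HOCl] = 10^(pH − pKa) = 10^(8.1 − 7.57) = 10^0.53 = 3.388.
(a) Fraction as HOCl = 1 / (1 + 3.388) = 0.2279.
(a) OCl⁻ = (1 − 0.2279) × 1.5 ppm = 1.158 ppm.

(b) Volume: 998 m³ = 998,000 L.
(b) [OCl⁻]/[HOCl] = 10^(pH − pKa) = 10^(7.5 − 7.56) = 0.871; fraction as HOCl = 1/(1 + 0.871) = 0.5345.
(b) Free chlorine required for 0.79 ppm HOCl: 0.79 / 0.5345 = 1.478 ppm.
(b) FC to add: 1.478 − 0.4 = 1.078 mg/L as Cl₂.
(b) Cl₂ equivalent: 1.078 mg/L × 998,000 L = 1076 g.
(b) Product at 69.9% available Cl: 1076 / 0.699 = 1539 g.

(a) 1.16 ppm; (b) 1.54 kg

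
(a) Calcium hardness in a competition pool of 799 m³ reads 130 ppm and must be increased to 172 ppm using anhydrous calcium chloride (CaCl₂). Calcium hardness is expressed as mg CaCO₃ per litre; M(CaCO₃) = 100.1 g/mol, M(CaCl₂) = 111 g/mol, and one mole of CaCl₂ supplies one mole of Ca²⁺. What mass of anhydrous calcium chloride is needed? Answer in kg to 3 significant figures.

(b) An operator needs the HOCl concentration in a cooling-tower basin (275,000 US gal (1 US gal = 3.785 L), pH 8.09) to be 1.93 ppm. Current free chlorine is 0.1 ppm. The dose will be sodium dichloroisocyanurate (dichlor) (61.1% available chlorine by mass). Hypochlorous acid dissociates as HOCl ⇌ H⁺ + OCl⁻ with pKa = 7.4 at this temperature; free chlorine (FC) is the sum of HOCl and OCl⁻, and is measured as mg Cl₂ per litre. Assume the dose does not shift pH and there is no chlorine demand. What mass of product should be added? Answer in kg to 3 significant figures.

(a) Volume: 799 m³ = 799,000 L.
(a) Hardness to add: (172 − 130) = 42 mg/L as CaCO₃ × 799,000 L = 33,560 g as CaCO₃.
(a) Moles of Ca²⁺ (1 mol Ca²⁺ ≡ 1 mol CaCO₃): 33,560 / 100.1 g/mol = 335.2 mol.
(a) Mass of CaCl₂: 335.2 × 111 = 37,210 g.

(b) Volume: 275,000 US gal × 3.785 L/gal = 1,040,875 L.
(b) [OCl⁻]/[HOCl] = 10^(pH − pKa) = 10^(8.09 − 7.4) = 4.898; fraction as HOCl = 1/(1 + 4.898) = 0.1696.
(b) Free chlorine required for 1.93 ppm HOCl: 1.93 / 0.1696 = 11.38 ppm.
(b) FC to add: 11.38 − 0.1 = 11.28 mg/L as Cl₂.
(b) Cl₂ equivalent: 11.28 mg/L × 1,040,875 L = 11,740 g.
(b) Product at 61.1% available Cl: 11,740 / 0.611 = 19,220 g.

(a) 37.2 kg; (b) 19.2 kg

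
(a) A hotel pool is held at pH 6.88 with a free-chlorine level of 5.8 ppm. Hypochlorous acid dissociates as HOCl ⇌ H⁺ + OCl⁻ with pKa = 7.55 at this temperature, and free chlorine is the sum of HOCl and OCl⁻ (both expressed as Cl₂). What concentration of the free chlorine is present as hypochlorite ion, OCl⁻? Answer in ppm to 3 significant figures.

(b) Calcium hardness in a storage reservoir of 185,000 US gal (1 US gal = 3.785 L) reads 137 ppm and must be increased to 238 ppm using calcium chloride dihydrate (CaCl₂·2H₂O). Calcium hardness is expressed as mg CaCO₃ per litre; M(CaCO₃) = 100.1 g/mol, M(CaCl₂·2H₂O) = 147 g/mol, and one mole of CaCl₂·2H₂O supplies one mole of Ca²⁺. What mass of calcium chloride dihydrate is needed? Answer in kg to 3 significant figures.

(a) 1.02 ppm; (b) 104 kg

(a) [OCl⁻]/[HOCl] = 10^(pH − pKa) = 10^(6.88 − 7.55) = 10^-0.67 = 0.2138.
(a) Fraction as HOCl = 1 / (1 + 0.2138) = 0.8239.
(a) OCl⁻ = (1 − 0.8239) × 5.8 ppm = 1.022 ppm.

(b) Volume: 185,000 US gal × 3.785 L/gal = 700,225 L.
(b) Hardness to add: (238 − 137) = 101 mg/L as CaCO₃ × 700,225 L = 70,720 g as CaCO₃.
(b) Moles of Ca²⁺ (1 mol Ca²⁺ ≡ 1 mol CaCO₃): 70,720 / 100.1 g/mol = 706.5 mol.
(b) Mass of CaCl₂·2H₂O: 706.5 × 147 = 103,900 g.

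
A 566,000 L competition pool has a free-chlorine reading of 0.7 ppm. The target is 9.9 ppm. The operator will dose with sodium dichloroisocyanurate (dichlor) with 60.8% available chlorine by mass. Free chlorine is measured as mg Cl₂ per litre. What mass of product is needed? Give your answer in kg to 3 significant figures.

8.56 kg

Chlorine deficit: 9.9 − 0.7 = 9.2 ppm = 9.2 mg/L as Cl₂.
Cl₂ equivalent needed: 9.2 mg/L × 566,000 L = 5,207,000 mg = 5207 g.
Product at 60.8% available chlorine: 5207 / 0.608 = 8564 g.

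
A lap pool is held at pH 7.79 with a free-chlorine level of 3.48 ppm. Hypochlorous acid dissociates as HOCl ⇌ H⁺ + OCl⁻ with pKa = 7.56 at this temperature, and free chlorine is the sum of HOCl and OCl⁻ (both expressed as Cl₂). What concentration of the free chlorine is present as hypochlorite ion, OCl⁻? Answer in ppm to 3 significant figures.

2.19 ppm

[OCl⁻]/[HOCl] = 10^(pH − pKa) = 10^(7.79 − 7.56) = 10^0.23 = 1.698.
Fraction as HOCl = 1 / (1 + 1.698) = 0.3706.
OCl⁻ = (1 − 0.3706) × 3.48 ppm = 2.19 ppm.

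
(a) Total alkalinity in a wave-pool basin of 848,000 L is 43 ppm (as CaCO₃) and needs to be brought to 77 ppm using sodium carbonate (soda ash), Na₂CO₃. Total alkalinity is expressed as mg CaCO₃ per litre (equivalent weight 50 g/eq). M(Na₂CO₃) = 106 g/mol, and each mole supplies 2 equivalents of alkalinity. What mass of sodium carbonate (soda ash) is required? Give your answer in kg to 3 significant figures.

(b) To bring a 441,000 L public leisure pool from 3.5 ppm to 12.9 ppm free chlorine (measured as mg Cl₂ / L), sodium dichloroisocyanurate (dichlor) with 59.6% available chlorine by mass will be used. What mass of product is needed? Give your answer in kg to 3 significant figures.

(a) 30.6 kg; (b) 6.96 kg

(a) Alkalinity to add: (77 − 43) = 34 mg/L as CaCO₃ × 848,000 L = 28,830 g as CaCO₃.
(a) Equivalents: 28,830 g ÷ 50 g/eq = 576.6 eq.
(a) Each mole of Na₂CO₃ supplies 2 eq, so 576.6 / 2 = 288.3 mol.
(a) Mass: 288.3 mol × 106 g/mol = 30,560 g.

(b) Chlorine deficit: 12.9 − 3.5 = 9.4 ppm = 9.4 mg/L as Cl₂.
(b) Cl₂ equivalent needed: 9.4 mg/L × 441,000 L = 4,145,000 mg = 4145 g.
(b) Product at 59.6% available chlorine: 4145 / 0.596 = 6955 g.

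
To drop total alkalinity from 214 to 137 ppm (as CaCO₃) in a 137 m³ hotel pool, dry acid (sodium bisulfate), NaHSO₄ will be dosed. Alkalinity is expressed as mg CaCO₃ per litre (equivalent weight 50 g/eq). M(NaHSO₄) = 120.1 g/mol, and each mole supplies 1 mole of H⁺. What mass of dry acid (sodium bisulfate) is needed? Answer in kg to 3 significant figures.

25.3 kg

Volume: 137 m³ = 137,000 L.
Alkalinity to neutralize: (214 − 137) = 77 mg/L as CaCO₃ × 137,000 L = 10,550 g as CaCO₃.
Equivalents of H⁺ required: 10,550 ÷ 50 g/eq = 211 eq = 211 mol NaHSO₄.
Mass of NaHSO₄: 211 × 120.1 = 25,340 g.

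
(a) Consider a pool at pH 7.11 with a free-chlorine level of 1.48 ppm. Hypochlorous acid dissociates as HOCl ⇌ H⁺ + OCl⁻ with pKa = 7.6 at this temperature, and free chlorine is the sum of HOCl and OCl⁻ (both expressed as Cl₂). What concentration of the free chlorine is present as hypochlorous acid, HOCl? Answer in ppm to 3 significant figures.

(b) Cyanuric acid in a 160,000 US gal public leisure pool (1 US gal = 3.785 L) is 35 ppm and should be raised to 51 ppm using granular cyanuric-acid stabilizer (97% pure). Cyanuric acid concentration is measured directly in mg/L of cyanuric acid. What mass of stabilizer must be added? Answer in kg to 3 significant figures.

(a) [OCl⁻]/[HOCl] = 10^(pH − pKa) = 10^(7.11 − 7.6) = 10^-0.49 = 0.3236.
(a) Fraction as HOCl = 1 / (1 + 0.3236) = 0.7555.
(a) HOCl = 0.7555 × 1.48 ppm = 1.118 ppm.

(b) Volume: 160,000 US gal × 3.785 L/gal = 605,600 L.
(b) CYA to add: (51 − 35) = 16 mg/L × 605,600 L = 9690 g cyanuric acid.
(b) At 97% purity: 9690 / 0.97 = 9989 g product.

(a) 1.12 ppm; (b) 9.99 kg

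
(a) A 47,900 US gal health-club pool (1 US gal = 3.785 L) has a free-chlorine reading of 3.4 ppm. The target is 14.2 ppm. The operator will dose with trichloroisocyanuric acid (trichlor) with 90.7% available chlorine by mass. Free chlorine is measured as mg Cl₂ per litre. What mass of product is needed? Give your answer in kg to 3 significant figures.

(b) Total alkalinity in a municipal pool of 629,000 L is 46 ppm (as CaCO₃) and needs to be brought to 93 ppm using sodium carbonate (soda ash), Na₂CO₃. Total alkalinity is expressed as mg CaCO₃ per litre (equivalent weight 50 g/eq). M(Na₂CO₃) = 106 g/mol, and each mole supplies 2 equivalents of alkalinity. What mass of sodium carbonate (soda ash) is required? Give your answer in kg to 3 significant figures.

(a) 2.16 kg; (b) 31.3 kg

(a) Volume: 47,900 US gal × 3.785 L/gal = 181,302 L.
(a) Chlorine deficit: 14.2 − 3.4 = 10.8 ppm = 10.8 mg/L as Cl₂.
(a) Cl₂ equivalent needed: 10.8 mg/L × 181,302 L = 1,958,000 mg = 1958 g.
(a) Product at 90.7% available chlorine: 1958 / 0.907 = 2159 g.

(b) Alkalinity to add: (93 − 46) = 47 mg/L as CaCO₃ × 629,000 L = 29,560 g as CaCO₃.
(b) Equivalents: 29,560 g ÷ 50 g/eq = 591.3 eq.
(b) Each mole of Na₂CO₃ supplies 2 eq, so 591.3 / 2 = 295.6 mol.
(b) Mass: 295.6 mol × 106 g/mol = 31,340 g.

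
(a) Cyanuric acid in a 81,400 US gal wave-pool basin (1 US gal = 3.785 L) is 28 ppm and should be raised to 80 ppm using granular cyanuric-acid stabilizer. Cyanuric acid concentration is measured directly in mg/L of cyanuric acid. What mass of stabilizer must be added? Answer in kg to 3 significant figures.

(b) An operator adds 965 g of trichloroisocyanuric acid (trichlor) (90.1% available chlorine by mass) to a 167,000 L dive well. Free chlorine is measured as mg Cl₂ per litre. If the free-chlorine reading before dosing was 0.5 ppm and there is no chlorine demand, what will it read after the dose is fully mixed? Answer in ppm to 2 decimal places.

(a) Volume: 81,400 US gal × 3.785 L/gal = 308,099 L.
(a) CYA to add: (80 − 28) = 52 mg/L × 308,099 L = 16,020 g cyanuric acid.

(b) Available chlorine delivered: 965 g × 0.901 = 869.5 g as Cl₂.
(b) Concentration rise: 869.5 g / 167,000 L = 5.206 mg/L = 5.21 ppm.
(b) Final FC: 0.5 + 5.21 = 5.71 ppm.

(a) 16.0 kg; (b) 5.71 ppm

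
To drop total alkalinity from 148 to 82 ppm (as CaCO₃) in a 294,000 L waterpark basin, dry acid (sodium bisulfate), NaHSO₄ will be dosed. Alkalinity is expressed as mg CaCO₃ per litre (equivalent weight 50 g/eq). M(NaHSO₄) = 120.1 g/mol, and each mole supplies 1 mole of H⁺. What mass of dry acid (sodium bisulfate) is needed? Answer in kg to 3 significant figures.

46.6 kg

Alkalinity to neutralize: (148 − 82) = 66 mg/L as CaCO₃ × 294,000 L = 19,400 g as CaCO₃.
Equivalents of H⁺ required: 19,400 ÷ 50 g/eq = 388.1 eq = 388.1 mol NaHSO₄.
Mass of NaHSO₄: 388.1 × 120.1 = 46,610 g.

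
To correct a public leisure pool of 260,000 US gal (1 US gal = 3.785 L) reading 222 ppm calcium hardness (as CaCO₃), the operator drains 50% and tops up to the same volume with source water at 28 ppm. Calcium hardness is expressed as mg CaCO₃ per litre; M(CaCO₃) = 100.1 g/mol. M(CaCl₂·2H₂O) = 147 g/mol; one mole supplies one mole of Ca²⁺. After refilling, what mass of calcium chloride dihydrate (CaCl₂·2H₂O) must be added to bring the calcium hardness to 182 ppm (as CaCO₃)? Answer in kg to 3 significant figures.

Volume: 260,000 US gal × 3.785 L/gal = 984,100 L.
After draining 50% and refilling: 222 × 0.50 + 28 × 0.50 = 125 ppm.
Deficit to target: 182 − 125 = 57 mg/L.
As CaCO₃: 57 mg/L × 984,100 L = 56,090 g; ÷ 100.1 = 560.4 mol Ca²⁺.
Mass: 560.4 × 147 = 82,380 g.

82.4 kg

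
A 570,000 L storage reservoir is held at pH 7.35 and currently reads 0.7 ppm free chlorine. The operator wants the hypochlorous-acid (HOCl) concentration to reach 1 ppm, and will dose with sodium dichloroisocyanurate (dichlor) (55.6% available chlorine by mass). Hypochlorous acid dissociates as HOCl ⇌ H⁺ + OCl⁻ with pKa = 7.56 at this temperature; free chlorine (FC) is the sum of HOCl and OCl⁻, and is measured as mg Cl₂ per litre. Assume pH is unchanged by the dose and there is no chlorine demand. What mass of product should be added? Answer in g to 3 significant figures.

940 g

[OCl⁻]/[HOCl] = 10^(pH − pKa) = 10^(7.35 − 7.56) = 0.6166; fraction as HOCl = 1/(1 + 0.6166) = 0.6186.
Free chlorine required for 1 ppm HOCl: 1 / 0.6186 = 1.617 ppm.
FC to add: 1.617 − 0.7 = 0.9166 mg/L as Cl₂.
Cl₂ equivalent: 0.9166 mg/L × 570,000 L = 522.5 g.
Product at 55.6% available Cl: 522.5 / 0.556 = 939.7 g.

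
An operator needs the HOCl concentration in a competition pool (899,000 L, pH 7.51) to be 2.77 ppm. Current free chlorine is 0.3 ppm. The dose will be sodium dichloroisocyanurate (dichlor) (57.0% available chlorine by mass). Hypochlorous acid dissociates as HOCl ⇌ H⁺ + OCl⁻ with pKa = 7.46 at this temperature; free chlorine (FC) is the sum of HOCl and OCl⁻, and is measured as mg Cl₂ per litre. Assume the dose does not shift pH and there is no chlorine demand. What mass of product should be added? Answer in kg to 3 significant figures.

8.80 kg

[OCl⁻]/[HOCl] = 10^(pH − pKa) = 10^(7.51 − 7.46) = 1.122; fraction as HOCl = 1/(1 + 1.122) = 0.4712.
Free chlorine required for 2.77 ppm HOCl: 2.77 / 0.4712 = 5.878 ppm.
FC to add: 5.878 − 0.3 = 5.578 mg/L as Cl₂.
Cl₂ equivalent: 5.578 mg/L × 899,000 L = 5015 g.
Product at 57.0% available Cl: 5015 / 0.57 = 8798 g.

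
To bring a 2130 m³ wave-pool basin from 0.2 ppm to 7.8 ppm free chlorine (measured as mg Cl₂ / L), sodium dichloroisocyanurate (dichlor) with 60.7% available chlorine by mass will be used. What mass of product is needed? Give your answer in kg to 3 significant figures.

26.7 kg

Volume: 2130 m³ = 2,130,000 L.
Chlorine deficit: 7.8 − 0.2 = 7.6 ppm = 7.6 mg/L as Cl₂.
Cl₂ equivalent needed: 7.6 mg/L × 2,130,000 L = 16,190,000 mg = 16,190 g.
Product at 60.7% available chlorine: 16,190 / 0.607 = 26,670 g.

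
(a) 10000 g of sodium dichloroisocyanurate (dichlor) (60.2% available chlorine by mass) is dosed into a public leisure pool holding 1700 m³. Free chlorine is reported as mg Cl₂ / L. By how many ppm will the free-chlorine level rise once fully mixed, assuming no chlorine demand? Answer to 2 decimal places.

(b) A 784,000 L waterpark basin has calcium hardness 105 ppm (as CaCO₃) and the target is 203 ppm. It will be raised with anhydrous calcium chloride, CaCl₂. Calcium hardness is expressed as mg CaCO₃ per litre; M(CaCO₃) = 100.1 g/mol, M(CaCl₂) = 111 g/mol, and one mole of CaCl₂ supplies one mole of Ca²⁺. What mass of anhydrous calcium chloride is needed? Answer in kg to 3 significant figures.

(a) 3.54 ppm; (b) 85.2 kg

(a) Volume: 1700 m³ = 1,700,000 L.
(a) Available chlorine delivered: 10,000 g × 0.602 = 6020 g as Cl₂.
(a) Concentration rise: 6020 g / 1,700,000 L = 3.541 mg/L = 3.54 ppm.

(b) Hardness to add: (203 − 105) = 98 mg/L as CaCO₃ × 784,000 L = 76,830 g as CaCO₃.
(b) Moles of Ca²⁺ (1 mol Ca²⁺ ≡ 1 mol CaCO₃): 76,830 / 100.1 g/mol = 767.6 mol.
(b) Mass of CaCl₂: 767.6 × 111 = 85,200 g.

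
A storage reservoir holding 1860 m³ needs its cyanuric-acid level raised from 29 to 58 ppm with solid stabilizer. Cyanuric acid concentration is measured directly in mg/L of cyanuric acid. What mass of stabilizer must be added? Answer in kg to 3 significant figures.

Volume: 1860 m³ = 1,860,000 L.
CYA to add: (58 − 29) = 29 mg/L × 1,860,000 L = 53,940 g cyanuric acid.

53.9 kg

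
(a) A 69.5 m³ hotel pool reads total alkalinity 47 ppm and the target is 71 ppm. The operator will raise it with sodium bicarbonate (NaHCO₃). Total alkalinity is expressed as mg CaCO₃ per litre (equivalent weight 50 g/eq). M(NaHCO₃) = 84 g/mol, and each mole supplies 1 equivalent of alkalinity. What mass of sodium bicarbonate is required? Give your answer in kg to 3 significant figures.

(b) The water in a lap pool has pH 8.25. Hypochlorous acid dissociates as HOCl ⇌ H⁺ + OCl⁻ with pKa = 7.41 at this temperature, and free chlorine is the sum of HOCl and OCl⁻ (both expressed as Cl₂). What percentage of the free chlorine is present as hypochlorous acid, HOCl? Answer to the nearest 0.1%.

(a) 2.80 kg; (b) 12.6%

(a) Volume: 69.5 m³ = 69,500 L.
(a) Alkalinity to add: (71 − 47) = 24 mg/L as CaCO₃ × 69,500 L = 1668 g as CaCO₃.
(a) Equivalents: 1668 g ÷ 50 g/eq = 33.36 eq.
(a) NaHCO₃ supplies 1 eq per mole → 33.36 mol.
(a) Mass: 33.36 mol × 84 g/mol = 2802 g.

(b) [OCl⁻]/[HOCl] = 10^(pH − pKa) = 10^(8.25 − 7.41) = 10^0.84 = 6.918.
(b) Fraction as HOCl = 1 / (1 + 6.918) = 0.1263.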